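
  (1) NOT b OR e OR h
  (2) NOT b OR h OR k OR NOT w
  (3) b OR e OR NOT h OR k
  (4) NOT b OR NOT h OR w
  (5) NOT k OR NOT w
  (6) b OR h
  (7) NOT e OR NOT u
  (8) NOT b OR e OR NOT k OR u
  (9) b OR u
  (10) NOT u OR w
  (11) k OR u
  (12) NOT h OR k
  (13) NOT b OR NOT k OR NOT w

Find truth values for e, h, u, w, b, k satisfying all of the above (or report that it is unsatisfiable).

e: True, h: False, u: False, w: False, b: True, k: True

Set e = True.
  then (NOT e OR NOT u) forces u = False.
  then (b OR u) forces b = True.
  then (k OR u) forces k = True.
  then (NOT b OR NOT k OR NOT w) forces w = False.
  then (NOT b OR NOT h OR w) forces h = False.
All clauses satisfied.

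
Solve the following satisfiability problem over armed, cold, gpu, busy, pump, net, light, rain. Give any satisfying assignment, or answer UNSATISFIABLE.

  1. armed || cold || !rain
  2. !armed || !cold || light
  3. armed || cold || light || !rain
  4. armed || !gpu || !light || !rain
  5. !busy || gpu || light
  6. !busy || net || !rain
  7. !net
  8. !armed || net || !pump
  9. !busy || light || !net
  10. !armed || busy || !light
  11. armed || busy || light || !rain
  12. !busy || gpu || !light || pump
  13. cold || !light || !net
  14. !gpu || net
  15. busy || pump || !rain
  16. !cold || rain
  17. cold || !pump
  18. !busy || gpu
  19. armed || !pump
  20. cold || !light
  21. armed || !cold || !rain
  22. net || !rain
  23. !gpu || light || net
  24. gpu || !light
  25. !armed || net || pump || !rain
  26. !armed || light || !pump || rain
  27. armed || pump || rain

armed = True; cold = False; gpu = False; busy = False; pump = False; net = False; light = False; rain = False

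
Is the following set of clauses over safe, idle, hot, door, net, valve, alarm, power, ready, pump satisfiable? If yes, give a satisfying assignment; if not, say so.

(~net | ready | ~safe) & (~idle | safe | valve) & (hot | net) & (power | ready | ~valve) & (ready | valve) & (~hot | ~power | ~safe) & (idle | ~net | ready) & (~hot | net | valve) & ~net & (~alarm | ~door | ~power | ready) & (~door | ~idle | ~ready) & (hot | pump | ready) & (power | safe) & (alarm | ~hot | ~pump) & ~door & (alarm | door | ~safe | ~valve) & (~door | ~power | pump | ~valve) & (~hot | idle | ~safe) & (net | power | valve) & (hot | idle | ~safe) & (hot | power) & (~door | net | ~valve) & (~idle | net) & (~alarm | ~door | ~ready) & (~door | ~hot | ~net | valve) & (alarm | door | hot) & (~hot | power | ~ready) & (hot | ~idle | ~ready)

Unit clause (~net) forces net = False.
Unit clause (~door) forces door = False.
In (~idle | net) only ~idle is left, so idle = False.
In (hot | net) only hot is left, so hot = True.
In (~hot | net | valve) only valve is left, so valve = True.
In (~hot | idle | ~safe) only ~safe is left, so safe = False.
In (power | safe) only power is left, so power = True.
Set alarm = True.
Set ready = False.
Set pump = False.
All clauses satisfied.

safe=F, idle=F, hot=T, door=F, net=F, valve=T, alarm=T, power=T, ready=F, pump=F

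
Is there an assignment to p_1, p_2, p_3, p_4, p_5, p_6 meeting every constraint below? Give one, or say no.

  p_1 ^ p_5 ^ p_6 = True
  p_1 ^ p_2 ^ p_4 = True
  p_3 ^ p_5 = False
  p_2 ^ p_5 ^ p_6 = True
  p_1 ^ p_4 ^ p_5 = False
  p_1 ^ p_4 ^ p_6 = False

p_1: True, p_2: True, p_3: False, p_4: True, p_5: False, p_6: False

p_1 ^ p_5 ^ p_6 = T ^ F ^ F = True ✓
p_1 ^ p_2 ^ p_4 = T ^ T ^ T = True ✓
p_3 ^ p_5 = F ^ F = False ✓
p_2 ^ p_5 ^ p_6 = T ^ F ^ F = True ✓
p_1 ^ p_4 ^ p_5 = T ^ T ^ F = False ✓
p_1 ^ p_4 ^ p_6 = T ^ T ^ F = False ✓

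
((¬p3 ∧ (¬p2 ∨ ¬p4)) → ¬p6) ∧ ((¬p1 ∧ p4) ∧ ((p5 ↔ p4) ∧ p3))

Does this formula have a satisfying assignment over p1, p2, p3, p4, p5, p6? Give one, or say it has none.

p1 = False, p2 = False, p3 = True, p4 = True, p5 = True, p6 = True

  (¬p3 ∧ (¬p2 ∨ ¬p4)) → ¬p6 = True
    ¬p3 ∧ (¬p2 ∨ ¬p4) = False
      ¬p3 = False
      ¬p2 ∨ ¬p4 = True
        ¬p2 = True
        ¬p4 = False
    ¬p6 = False
  (¬p1 ∧ p4) ∧ ((p5 ↔ p4) ∧ p3) = True
    ¬p1 ∧ p4 = True
      ¬p1 = True
    (p5 ↔ p4) ∧ p3 = True
      p5 ↔ p4 = True
Both conjuncts True, so the formula holds.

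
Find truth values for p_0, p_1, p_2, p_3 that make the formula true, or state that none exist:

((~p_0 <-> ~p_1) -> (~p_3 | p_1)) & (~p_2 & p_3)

p_0: True, p_1: False, p_2: False, p_3: True

  (~p_0 <-> ~p_1) -> (~p_3 | p_1) = True
    ~p_0 <-> ~p_1 = False
      ~p_0 = False
      ~p_1 = True
    ~p_3 | p_1 = False
      ~p_3 = False
  ~p_2 & p_3 = True
    ~p_2 = True
Both conjuncts True, so the formula holds.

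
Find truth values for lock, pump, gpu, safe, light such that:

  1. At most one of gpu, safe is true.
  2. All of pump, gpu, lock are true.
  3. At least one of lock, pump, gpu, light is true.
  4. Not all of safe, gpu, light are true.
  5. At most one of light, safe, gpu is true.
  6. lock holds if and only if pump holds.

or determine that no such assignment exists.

lock: True; pump: True; gpu: True; safe: False; light: False

  (1) {gpu, safe}: 1 true — at most one ✓
  (2) {pump, gpu, lock}: all 3 true ✓
  (3) {lock, pump, gpu, light}: 3 true — at least one ✓
  (4) {safe, gpu, light}: 1/3 true — not all ✓
  (5) {light, safe, gpu}: 1 true — at most one ✓
  (6) lock=T, pump=T — same ✓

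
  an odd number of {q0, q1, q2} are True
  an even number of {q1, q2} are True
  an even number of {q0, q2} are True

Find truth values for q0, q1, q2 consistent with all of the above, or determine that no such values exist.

q0 = True; q1 = True; q2 = True

{q0, q1, q2}: 3 true → odd ✓
{q1, q2}: 2 true → even ✓
{q0, q2}: 2 true → even ✓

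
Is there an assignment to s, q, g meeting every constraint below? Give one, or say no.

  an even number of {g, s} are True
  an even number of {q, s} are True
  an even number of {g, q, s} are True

s=F, q=F, g=F

{g, s}: 0 true → even ✓
{q, s}: 0 true → even ✓
{g, q, s}: 0 true → even ✓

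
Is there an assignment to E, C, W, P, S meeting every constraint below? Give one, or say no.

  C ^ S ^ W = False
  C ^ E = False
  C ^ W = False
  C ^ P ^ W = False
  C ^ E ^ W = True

E = True, C = True, W = True, P = False, S = False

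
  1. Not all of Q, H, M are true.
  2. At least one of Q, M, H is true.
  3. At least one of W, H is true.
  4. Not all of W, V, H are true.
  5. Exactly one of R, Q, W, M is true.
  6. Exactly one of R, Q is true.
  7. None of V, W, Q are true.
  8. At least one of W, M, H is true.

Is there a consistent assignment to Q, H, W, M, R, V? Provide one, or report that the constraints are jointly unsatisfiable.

Q = False; H = True; W = False; M = False; R = True; V = False

  (1) {Q, H, M}: 1/3 true — not all ✓
  (2) {Q, M, H}: 1 true — at least one ✓
  (3) {W, H}: 1 true — at least one ✓
  (4) {W, V, H}: 1/3 true — not all ✓
  (5) {R, Q, W, M}: 1 true — exactly one ✓
  (6) {R, Q}: 1 true — exactly one ✓
  (7) {V, W, Q}: 0 true — none ✓
  (8) {W, M, H}: 1 true — at least one ✓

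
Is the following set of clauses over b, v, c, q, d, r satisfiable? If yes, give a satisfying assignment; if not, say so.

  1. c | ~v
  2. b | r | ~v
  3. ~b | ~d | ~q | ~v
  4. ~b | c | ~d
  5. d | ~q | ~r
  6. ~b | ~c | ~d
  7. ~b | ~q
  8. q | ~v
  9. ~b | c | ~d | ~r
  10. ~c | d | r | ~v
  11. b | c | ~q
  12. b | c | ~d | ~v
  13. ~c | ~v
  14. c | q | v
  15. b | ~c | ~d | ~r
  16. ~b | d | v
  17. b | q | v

Try b = True:
  (~b | ~q) forces q = False.
  (q | ~v) forces v = False.
  (c | q | v) forces c = True.
  (~b | ~c | ~d) forces d = False.
  clause (~b | d | v) is falsified — backtrack.
So b = False.
Set v = False.
  then (b | q | v) forces q = True.
  then (b | c | ~q) forces c = True.
Set d = False.
  then (d | ~q | ~r) forces r = False.
All clauses satisfied.

b=F, v=F, c=T, q=T, d=F, r=F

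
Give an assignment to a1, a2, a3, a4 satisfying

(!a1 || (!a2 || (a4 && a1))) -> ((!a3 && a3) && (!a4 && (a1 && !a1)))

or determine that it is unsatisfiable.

a1 = True, a2 = True, a3 = True, a4 = False

  (!a1 || (!a2 || (a4 && a1))) -> ((!a3 && a3) && (!a4 && (a1 && !a1))) = True
    !a1 || (!a2 || (a4 && a1)) = False
      !a1 = False
      !a2 || (a4 && a1) = False
        !a2 = False
        a4 && a1 = False
    (!a3 && a3) && (!a4 && (a1 && !a1)) = False
      !a3 && a3 = False
        !a3 = False
      !a4 && (a1 && !a1) = False
        !a4 = True
        a1 && !a1 = False
          !a1 = False
The formula evaluates to True.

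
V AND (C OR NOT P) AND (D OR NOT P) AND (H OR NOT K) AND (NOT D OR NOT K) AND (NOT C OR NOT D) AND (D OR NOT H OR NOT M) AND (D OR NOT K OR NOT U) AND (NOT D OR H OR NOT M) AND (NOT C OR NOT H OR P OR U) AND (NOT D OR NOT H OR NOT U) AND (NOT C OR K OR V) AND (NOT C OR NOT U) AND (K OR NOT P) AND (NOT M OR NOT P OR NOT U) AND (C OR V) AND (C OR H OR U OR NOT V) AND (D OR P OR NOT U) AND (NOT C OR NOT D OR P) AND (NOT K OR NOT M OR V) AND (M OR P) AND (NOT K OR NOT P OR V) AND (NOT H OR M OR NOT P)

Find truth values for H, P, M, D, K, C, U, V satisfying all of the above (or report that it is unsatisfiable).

H: True, P: False, M: True, D: True, K: False, C: False, U: False, V: True

Unit clause (V) forces V = True.
Set H = True.
Try P = True:
  (C OR NOT P) forces C = True.
  (D OR NOT P) forces D = True.
  clause (NOT C OR NOT D) is falsified — backtrack.
So P = False.
  then (M OR P) forces M = True.
  then (D OR NOT H OR NOT M) forces D = True.
  then (NOT D OR NOT H OR NOT U) forces U = False.
  then (NOT C OR NOT D OR P) forces C = False.
  then (NOT D OR NOT K) forces K = False.
All clauses satisfied.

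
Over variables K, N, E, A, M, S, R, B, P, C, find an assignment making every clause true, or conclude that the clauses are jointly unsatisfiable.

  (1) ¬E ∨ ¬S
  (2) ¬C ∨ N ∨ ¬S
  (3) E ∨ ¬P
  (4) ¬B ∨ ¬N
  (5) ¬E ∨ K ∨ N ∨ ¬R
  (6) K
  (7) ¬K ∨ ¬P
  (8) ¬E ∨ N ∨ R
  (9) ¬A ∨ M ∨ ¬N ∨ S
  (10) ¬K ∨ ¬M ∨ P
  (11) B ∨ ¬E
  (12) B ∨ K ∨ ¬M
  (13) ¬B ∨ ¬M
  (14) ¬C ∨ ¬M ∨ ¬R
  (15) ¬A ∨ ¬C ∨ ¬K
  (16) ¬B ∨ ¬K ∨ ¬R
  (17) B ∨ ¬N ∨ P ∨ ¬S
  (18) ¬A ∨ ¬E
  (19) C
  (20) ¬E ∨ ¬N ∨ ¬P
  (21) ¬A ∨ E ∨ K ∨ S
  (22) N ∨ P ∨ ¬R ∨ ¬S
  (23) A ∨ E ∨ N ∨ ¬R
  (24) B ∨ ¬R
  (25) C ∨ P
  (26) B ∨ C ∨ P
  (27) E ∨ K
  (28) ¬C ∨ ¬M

K=T, N=T, E=F, A=F, M=F, S=F, R=F, B=F, P=F, C=T

Unit clause (K) forces K = True.
In (¬K ∨ ¬P) only ¬P is left, so P = False.
In (¬K ∨ ¬M ∨ P) only ¬M is left, so M = False.
Unit clause (C) forces C = True.
In (¬A ∨ ¬C ∨ ¬K) only ¬A is left, so A = False.
Set N = True.
  then (¬B ∨ ¬N) forces B = False.
  then (B ∨ ¬E) forces E = False.
  then (B ∨ ¬N ∨ P ∨ ¬S) forces S = False.
  then (B ∨ ¬R) forces R = False.
All clauses satisfied.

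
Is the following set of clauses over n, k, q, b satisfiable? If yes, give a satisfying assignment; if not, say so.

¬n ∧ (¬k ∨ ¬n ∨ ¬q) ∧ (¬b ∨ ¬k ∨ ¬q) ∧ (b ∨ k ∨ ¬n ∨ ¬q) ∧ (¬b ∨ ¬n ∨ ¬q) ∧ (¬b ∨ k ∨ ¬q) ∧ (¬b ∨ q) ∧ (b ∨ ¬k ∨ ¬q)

Unit clause (¬n) forces n = False.
Set k = True.
Try q = True:
  (¬b ∨ ¬k ∨ ¬q) forces b = False.
  clause (b ∨ ¬k ∨ ¬q) is falsified — backtrack.
So q = False.
  then (¬b ∨ q) forces b = False.
Check each clause:
  (¬n): ¬n holds.
  (¬k ∨ ¬n ∨ ¬q): ¬n holds.
  (¬b ∨ ¬k ∨ ¬q): ¬b holds.
  (b ∨ k ∨ ¬n ∨ ¬q): k holds.
  (¬b ∨ ¬n ∨ ¬q): ¬b holds.
  (¬b ∨ k ∨ ¬q): ¬b holds.
  (¬b ∨ q): ¬b holds.
  (b ∨ ¬k ∨ ¬q): ¬q holds.
All clauses satisfied.

n = False, k = True, q = False, b = False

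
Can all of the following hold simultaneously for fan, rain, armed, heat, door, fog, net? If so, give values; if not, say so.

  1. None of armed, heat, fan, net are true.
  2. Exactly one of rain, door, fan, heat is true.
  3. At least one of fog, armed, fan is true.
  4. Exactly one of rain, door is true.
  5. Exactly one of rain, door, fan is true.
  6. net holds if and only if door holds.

fan: False, rain: True, armed: False, heat: False, door: False, fog: True, net: False

  (1) {armed, heat, fan, net}: 0 true — none ✓
  (2) {rain, door, fan, heat}: 1 true — exactly one ✓
  (3) {fog, armed, fan}: 1 true — at least one ✓
  (4) {rain, door}: 1 true — exactly one ✓
  (5) {rain, door, fan}: 1 true — exactly one ✓
  (6) net=F, door=F — same ✓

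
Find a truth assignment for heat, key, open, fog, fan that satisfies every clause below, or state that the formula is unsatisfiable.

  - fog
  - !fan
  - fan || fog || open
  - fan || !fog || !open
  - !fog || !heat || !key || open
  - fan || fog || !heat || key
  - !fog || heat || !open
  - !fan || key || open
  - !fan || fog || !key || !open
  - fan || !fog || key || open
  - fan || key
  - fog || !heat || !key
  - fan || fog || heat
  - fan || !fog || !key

The formula is unsatisfiable.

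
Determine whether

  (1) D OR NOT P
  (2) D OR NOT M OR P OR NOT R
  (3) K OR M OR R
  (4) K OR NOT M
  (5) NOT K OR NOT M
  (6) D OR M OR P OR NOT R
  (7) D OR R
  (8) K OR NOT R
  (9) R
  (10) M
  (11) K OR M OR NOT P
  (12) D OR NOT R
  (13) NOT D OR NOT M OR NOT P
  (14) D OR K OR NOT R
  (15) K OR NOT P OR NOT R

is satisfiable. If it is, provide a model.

Case M = True:
  (K OR NOT M) forces K = True.
  Clause (NOT K OR NOT M) is falsified — contradiction.
Case M = False:
  Clause (M) is falsified — contradiction.
Both cases fail, so the formula is unsatisfiable.

The formula is unsatisfiable.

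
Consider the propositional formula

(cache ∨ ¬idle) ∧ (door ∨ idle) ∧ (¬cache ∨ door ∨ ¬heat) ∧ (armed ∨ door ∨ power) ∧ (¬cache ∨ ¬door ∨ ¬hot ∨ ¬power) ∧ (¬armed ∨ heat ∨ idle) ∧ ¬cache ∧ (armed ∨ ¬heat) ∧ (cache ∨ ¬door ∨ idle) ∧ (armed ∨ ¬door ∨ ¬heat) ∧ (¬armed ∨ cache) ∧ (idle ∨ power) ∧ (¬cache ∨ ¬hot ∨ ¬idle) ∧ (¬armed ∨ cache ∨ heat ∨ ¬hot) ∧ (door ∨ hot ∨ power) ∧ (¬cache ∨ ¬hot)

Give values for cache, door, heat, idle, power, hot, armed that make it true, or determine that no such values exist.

Case cache = True:
  Clause (¬cache) is falsified — contradiction.
Case cache = False:
  (cache ∨ ¬idle) forces idle = False.
  (door ∨ idle) forces door = True.
  Clause (cache ∨ ¬door ∨ idle) is falsified — contradiction.
Both cases fail, so the formula is unsatisfiable.

Unsatisfiable — no assignment works.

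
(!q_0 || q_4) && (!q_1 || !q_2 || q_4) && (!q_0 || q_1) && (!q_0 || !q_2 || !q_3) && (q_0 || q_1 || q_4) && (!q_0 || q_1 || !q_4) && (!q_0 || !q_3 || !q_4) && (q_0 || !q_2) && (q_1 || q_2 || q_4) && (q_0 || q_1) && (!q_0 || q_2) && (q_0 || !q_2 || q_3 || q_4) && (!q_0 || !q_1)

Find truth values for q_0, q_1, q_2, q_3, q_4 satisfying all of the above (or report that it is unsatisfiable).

q_0 = False; q_1 = True; q_2 = False; q_3 = False; q_4 = True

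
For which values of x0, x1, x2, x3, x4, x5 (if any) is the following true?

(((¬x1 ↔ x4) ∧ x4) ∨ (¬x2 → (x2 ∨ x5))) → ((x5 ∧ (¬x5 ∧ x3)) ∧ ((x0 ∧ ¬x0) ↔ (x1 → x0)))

x0=T; x1=T; x2=F; x3=F; x4=F; x5=F

  (((¬x1 ↔ x4) ∧ x4) ∨ (¬x2 → (x2 ∨ x5))) → ((x5 ∧ (¬x5 ∧ x3)) ∧ ((x0 ∧ ¬x0) ↔ (x1 → x0))) = True
    ((¬x1 ↔ x4) ∧ x4) ∨ (¬x2 → (x2 ∨ x5)) = False
      (¬x1 ↔ x4) ∧ x4 = False
        ¬x1 ↔ x4 = True
          ¬x1 = False
      ¬x2 → (x2 ∨ x5) = False
        ¬x2 = True
        x2 ∨ x5 = False
    (x5 ∧ (¬x5 ∧ x3)) ∧ ((x0 ∧ ¬x0) ↔ (x1 → x0)) = False
      x5 ∧ (¬x5 ∧ x3) = False
        ¬x5 ∧ x3 = False
          ¬x5 = True
      (x0 ∧ ¬x0) ↔ (x1 → x0) = False
        x0 ∧ ¬x0 = False
          ¬x0 = False
        x1 → x0 = True
The formula evaluates to True.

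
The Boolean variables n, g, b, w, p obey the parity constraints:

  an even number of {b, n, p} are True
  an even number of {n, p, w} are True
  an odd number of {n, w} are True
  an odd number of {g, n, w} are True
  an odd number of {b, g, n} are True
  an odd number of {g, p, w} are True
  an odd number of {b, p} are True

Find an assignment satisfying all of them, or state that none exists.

n = True, g = False, b = False, w = False, p = True

{b, n, p}: 2 true → even ✓
{n, p, w}: 2 true → even ✓
{n, w}: 1 true → odd ✓
{g, n, w}: 1 true → odd ✓
{b, g, n}: 1 true → odd ✓
{g, p, w}: 1 true → odd ✓
{b, p}: 1 true → odd ✓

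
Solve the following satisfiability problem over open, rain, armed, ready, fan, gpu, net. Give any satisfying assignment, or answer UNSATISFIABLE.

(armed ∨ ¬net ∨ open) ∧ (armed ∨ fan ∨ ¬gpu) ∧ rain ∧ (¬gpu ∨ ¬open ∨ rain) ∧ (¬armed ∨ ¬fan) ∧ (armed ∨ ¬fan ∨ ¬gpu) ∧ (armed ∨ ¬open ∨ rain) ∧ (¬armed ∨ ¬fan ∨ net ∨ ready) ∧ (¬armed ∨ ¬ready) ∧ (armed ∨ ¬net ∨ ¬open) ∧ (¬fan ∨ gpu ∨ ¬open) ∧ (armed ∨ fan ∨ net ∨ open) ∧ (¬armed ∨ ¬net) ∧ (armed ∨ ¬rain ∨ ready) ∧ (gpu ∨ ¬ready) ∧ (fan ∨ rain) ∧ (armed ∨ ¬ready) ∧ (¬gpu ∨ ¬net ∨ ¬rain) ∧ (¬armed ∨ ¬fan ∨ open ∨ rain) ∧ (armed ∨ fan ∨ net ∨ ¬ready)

open = True; rain = True; armed = True; ready = False; fan = False; gpu = False; net = False

Unit clause (rain) forces rain = True.
Set open = True.
Set armed = True.
  then (¬armed ∨ ¬fan) forces fan = False.
  then (¬armed ∨ ¬ready) forces ready = False.
  then (¬armed ∨ ¬net) forces net = False.
Set gpu = False.
All clauses satisfied.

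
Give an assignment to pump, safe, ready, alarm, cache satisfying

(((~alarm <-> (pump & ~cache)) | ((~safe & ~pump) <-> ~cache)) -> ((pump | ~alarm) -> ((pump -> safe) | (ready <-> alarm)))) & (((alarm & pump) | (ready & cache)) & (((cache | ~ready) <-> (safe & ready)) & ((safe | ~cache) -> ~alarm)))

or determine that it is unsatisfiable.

pump: False, safe: True, ready: True, alarm: False, cache: True

  ((~alarm <-> (pump & ~cache)) | ((~safe & ~pump) <-> ~cache)) -> ((pump | ~alarm) -> ((pump -> safe) | (ready <-> alarm))) = True
    (~alarm <-> (pump & ~cache)) | ((~safe & ~pump) <-> ~cache) = True
      ~alarm <-> (pump & ~cache) = False
        ~alarm = True
        pump & ~cache = False
          ~cache = False
      (~safe & ~pump) <-> ~cache = True
        ~safe & ~pump = False
          ~safe = False
          ~pump = True
        ~cache = False
    (pump | ~alarm) -> ((pump -> safe) | (ready <-> alarm)) = True
      pump | ~alarm = True
        ~alarm = True
      (pump -> safe) | (ready <-> alarm) = True
        pump -> safe = True
        ready <-> alarm = False
  ((alarm & pump) | (ready & cache)) & (((cache | ~ready) <-> (safe & ready)) & ((safe | ~cache) -> ~alarm)) = True
    (alarm & pump) | (ready & cache) = True
      alarm & pump = False
      ready & cache = True
    ((cache | ~ready) <-> (safe & ready)) & ((safe | ~cache) -> ~alarm) = True
      (cache | ~ready) <-> (safe & ready) = True
        cache | ~ready = True
          ~ready = False
        safe & ready = True
      (safe | ~cache) -> ~alarm = True
        safe | ~cache = True
          ~cache = False
        ~alarm = True
Both conjuncts True, so the formula holds.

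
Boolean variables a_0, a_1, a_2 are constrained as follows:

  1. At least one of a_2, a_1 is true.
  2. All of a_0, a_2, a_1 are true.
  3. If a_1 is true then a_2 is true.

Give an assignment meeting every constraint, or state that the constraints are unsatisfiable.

a_0: True; a_1: True; a_2: True

  (1) {a_2, a_1}: 2 true — at least one ✓
  (2) {a_0, a_2, a_1}: all 3 true ✓
  (3) a_1=T ⇒ a_2: T ✓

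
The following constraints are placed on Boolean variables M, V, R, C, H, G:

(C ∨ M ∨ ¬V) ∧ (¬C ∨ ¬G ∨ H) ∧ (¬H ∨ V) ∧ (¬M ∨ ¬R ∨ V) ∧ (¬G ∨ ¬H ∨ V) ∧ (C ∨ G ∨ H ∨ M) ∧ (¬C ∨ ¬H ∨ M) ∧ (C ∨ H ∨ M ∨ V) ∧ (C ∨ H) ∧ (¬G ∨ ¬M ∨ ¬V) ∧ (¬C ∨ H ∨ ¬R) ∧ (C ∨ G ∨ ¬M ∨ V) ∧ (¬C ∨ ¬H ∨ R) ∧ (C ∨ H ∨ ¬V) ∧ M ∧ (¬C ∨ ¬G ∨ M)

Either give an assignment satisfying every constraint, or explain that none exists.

Unit clause (M) forces M = True.
Set V = True.
  then (¬G ∨ ¬M ∨ ¬V) forces G = False.
Set R = True.
Set C = False.
  then (C ∨ H) forces H = True.
All clauses satisfied.

M: True; V: True; R: True; C: False; H: True; G: False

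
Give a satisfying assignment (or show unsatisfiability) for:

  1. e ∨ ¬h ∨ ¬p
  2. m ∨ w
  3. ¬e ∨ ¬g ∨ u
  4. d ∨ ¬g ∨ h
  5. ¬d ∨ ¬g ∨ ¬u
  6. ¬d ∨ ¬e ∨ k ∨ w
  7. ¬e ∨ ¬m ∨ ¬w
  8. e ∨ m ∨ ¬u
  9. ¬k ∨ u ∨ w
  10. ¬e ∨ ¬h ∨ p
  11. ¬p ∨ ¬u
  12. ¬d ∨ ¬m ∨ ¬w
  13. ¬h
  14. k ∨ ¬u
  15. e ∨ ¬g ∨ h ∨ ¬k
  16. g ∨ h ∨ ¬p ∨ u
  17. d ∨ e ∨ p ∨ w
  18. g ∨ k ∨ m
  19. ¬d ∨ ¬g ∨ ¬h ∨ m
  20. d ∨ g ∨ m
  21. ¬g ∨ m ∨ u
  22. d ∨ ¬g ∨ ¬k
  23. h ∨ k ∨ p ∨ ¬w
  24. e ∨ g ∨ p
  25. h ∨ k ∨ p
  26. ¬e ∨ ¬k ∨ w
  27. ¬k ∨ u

e = False, u = False, g = True, m = True, p = True, d = True, k = False, w = False, h = False

Unit clause (¬h) forces h = False.
Set e = False.
Set u = False.
  then (¬k ∨ u) forces k = False.
  then (h ∨ k ∨ p) forces p = True.
  then (g ∨ h ∨ ¬p ∨ u) forces g = True.
  then (¬g ∨ m ∨ u) forces m = True.
  then (d ∨ ¬g ∨ h) forces d = True.
  then (¬d ∨ ¬m ∨ ¬w) forces w = False.
All clauses satisfied.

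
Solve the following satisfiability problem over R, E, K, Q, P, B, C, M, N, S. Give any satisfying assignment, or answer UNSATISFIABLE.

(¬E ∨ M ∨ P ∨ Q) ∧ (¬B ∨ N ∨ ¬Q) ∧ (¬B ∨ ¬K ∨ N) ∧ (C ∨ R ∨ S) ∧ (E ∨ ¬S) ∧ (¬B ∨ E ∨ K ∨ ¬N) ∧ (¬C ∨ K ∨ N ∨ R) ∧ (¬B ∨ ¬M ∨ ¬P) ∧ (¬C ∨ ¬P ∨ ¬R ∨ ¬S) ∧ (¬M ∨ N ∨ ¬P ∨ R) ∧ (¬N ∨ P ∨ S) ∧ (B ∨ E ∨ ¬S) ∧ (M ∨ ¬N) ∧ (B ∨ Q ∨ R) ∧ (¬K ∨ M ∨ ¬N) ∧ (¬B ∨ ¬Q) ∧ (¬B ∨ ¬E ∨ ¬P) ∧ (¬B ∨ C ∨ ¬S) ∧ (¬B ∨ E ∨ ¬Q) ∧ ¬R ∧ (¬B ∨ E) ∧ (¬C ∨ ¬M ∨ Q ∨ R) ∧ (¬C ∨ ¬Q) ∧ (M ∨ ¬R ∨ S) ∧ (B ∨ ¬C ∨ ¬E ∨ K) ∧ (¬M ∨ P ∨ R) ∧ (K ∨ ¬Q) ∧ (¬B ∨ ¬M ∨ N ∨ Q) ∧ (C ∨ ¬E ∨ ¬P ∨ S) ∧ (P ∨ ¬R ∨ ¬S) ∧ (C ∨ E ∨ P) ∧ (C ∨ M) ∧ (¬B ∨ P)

Unit clause (¬R) forces R = False.
Try E = False:
  (E ∨ ¬S) forces S = False.
  (C ∨ R ∨ S) forces C = True.
  (¬B ∨ E) forces B = False.
  (B ∨ Q ∨ R) forces Q = True.
  clause (¬C ∨ ¬Q) is falsified — backtrack.
So E = True.
Set K = True.
Set Q = True.
  then (¬B ∨ ¬Q) forces B = False.
  then (¬C ∨ ¬Q) forces C = False.
  then (C ∨ M) forces M = True.
  then (C ∨ R ∨ S) forces S = True.
  then (¬M ∨ P ∨ R) forces P = True.
  then (¬M ∨ N ∨ ¬P ∨ R) forces N = True.
All clauses satisfied.

R = False, E = True, K = True, Q = True, P = True, B = False, C = False, M = True, N = True, S = True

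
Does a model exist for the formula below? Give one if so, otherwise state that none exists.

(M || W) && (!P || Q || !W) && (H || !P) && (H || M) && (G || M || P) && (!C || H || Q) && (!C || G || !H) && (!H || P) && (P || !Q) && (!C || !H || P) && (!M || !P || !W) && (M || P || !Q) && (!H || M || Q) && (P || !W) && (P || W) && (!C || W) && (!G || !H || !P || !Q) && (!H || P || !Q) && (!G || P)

M: True, C: False, H: True, W: False, P: True, Q: False, G: True

Set M = True.
Try C = True:
  (!C || W) forces W = True.
  (!M || !P || !W) forces P = False.
  clause (P || !W) is falsified — backtrack.
So C = False.
Set H = True.
  then (!H || P) forces P = True.
  then (!M || !P || !W) forces W = False.
Set Q = False.
Set G = True.
All clauses satisfied.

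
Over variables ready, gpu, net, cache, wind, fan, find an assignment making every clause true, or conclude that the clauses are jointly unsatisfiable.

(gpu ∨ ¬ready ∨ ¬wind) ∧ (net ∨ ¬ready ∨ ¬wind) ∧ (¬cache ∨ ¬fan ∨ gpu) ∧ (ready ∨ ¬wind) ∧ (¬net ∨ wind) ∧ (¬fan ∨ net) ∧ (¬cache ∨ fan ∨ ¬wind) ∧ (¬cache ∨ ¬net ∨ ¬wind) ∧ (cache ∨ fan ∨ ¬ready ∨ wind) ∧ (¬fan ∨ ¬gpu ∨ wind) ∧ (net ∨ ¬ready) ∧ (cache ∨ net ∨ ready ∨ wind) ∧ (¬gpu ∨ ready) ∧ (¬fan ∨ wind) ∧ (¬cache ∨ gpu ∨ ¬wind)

Set ready = False.
  then (ready ∨ ¬wind) forces wind = False.
  then (¬net ∨ wind) forces net = False.
  then (¬fan ∨ net) forces fan = False.
  then (cache ∨ net ∨ ready ∨ wind) forces cache = True.
  then (¬gpu ∨ ready) forces gpu = False.
All clauses satisfied.

ready: False, gpu: False, net: False, cache: True, wind: False, fan: False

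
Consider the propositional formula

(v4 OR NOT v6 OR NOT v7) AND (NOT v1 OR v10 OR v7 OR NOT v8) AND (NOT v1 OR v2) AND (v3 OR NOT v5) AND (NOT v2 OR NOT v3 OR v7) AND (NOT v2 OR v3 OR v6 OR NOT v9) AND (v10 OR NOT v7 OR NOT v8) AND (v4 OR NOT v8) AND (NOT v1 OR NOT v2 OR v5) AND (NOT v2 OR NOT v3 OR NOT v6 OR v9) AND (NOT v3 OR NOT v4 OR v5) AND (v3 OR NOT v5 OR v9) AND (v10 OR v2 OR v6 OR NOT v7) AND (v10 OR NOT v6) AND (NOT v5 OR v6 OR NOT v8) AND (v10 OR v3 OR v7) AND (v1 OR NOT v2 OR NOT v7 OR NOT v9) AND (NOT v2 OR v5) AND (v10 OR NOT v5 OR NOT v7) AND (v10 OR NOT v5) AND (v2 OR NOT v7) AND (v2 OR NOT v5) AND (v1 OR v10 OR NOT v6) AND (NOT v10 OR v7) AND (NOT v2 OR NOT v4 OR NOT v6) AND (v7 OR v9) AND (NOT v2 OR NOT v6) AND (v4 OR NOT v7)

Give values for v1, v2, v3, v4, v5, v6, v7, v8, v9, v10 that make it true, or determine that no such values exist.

v1=F, v2=F, v3=T, v4=F, v5=F, v6=F, v7=F, v8=F, v9=T, v10=F

Set v1 = False.
Set v2 = False.
  then (v2 OR NOT v7) forces v7 = False.
  then (v2 OR NOT v5) forces v5 = False.
  then (NOT v10 OR v7) forces v10 = False.
  then (v7 OR v9) forces v9 = True.
  then (v10 OR NOT v6) forces v6 = False.
  then (v10 OR v3 OR v7) forces v3 = True.
  then (NOT v3 OR NOT v4 OR v5) forces v4 = False.
  then (v4 OR NOT v8) forces v8 = False.
All clauses satisfied.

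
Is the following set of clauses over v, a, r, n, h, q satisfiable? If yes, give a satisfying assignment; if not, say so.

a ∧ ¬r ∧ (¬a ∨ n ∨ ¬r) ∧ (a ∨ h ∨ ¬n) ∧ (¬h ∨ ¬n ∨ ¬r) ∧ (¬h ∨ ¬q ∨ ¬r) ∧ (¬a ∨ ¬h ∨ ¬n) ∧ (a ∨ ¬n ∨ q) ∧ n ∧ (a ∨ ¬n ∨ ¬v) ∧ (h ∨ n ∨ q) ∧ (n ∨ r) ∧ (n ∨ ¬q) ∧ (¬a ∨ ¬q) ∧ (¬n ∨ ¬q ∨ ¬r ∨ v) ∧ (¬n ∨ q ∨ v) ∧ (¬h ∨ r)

Unit clause (a) forces a = True.
Unit clause (¬r) forces r = False.
Unit clause (n) forces n = True.
In (¬a ∨ ¬q) only ¬q is left, so q = False.
In (¬n ∨ q ∨ v) only v is left, so v = True.
In (¬h ∨ r) only ¬h is left, so h = False.
All clauses satisfied.

v = True, a = True, r = False, n = True, h = False, q = False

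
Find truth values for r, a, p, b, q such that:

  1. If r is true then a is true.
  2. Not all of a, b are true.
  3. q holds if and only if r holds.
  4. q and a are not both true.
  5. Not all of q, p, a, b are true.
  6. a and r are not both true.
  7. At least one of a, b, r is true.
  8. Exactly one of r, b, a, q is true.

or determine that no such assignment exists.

r=F, a=T, p=T, b=F, q=F

  (1) r=F ⇒ a: vacuous ✓
  (2) {a, b}: 1/2 true — not all ✓
  (3) q=F, r=F — same ✓
  (4) q=F, a=T — not both ✓
  (5) {q, p, a, b}: 2/4 true — not all ✓
  (6) a=T, r=F — not both ✓
  (7) {a, b, r}: 1 true — at least one ✓
  (8) {r, b, a, q}: 1 true — exactly one ✓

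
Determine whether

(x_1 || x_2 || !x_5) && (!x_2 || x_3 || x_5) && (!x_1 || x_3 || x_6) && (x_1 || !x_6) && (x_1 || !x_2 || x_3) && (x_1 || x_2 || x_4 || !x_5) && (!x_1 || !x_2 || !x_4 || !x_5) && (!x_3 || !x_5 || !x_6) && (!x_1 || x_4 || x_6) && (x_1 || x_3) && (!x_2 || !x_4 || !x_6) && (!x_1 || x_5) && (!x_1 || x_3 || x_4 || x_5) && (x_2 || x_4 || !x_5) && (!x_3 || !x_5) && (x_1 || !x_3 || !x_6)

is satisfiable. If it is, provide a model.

x_1 = True, x_2 = True, x_3 = False, x_4 = False, x_5 = True, x_6 = True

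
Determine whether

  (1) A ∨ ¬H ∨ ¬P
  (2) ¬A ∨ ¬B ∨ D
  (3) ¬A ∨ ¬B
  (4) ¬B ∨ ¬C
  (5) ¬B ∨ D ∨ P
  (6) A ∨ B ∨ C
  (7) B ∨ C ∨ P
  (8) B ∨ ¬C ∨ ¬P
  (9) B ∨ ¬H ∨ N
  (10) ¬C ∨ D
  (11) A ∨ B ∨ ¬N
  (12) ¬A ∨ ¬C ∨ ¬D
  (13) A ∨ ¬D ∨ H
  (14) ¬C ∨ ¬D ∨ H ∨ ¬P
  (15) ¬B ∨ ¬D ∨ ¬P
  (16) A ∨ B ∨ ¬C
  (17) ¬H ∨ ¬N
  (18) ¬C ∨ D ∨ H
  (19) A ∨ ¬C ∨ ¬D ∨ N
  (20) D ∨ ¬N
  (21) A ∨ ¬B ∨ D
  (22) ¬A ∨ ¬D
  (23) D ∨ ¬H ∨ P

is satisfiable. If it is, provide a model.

H: False; N: False; P: True; B: False; A: True; D: False; C: False

Set H = False.
Try N = True:
  (D ∨ ¬N) forces D = True.
  (A ∨ ¬D ∨ H) forces A = True.
  clause (¬A ∨ ¬D) is falsified — backtrack.
So N = False.
Set P = True.
Set B = False.
  then (B ∨ ¬C ∨ ¬P) forces C = False.
  then (A ∨ B ∨ C) forces A = True.
  then (¬A ∨ ¬D) forces D = False.
All clauses satisfied.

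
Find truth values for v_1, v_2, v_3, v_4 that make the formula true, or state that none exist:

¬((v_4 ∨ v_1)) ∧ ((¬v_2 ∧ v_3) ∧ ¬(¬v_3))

v_1: False, v_2: False, v_3: True, v_4: False

  ¬((v_4 ∨ v_1)) = True
    v_4 ∨ v_1 = False
  (¬v_2 ∧ v_3) ∧ ¬(¬v_3) = True
    ¬v_2 ∧ v_3 = True
      ¬v_2 = True
    ¬(¬v_3) = True
      ¬v_3 = False
Both conjuncts True, so the formula holds.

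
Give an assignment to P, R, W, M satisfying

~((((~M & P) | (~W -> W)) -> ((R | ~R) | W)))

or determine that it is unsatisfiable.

UNSATISFIABLE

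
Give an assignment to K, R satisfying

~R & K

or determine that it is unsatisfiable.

K = True, R = False

  ~R = True
Both conjuncts True, so the formula holds.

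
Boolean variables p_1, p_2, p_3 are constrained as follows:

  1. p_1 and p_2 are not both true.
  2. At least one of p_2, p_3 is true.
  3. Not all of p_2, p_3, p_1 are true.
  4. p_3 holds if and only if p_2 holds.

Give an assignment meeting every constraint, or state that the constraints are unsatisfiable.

p_1 = False, p_2 = True, p_3 = True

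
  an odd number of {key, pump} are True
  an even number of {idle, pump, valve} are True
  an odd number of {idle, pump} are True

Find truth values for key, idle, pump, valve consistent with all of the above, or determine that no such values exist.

key: False, idle: False, pump: True, valve: True

{key, pump}: 1 true → odd ✓
{idle, pump, valve}: 2 true → even ✓
{idle, pump}: 1 true → odd ✓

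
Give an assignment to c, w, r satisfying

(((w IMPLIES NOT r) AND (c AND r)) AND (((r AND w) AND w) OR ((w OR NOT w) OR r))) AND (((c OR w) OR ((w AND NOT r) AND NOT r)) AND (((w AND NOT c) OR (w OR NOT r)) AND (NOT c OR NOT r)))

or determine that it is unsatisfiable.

UNSATISFIABLE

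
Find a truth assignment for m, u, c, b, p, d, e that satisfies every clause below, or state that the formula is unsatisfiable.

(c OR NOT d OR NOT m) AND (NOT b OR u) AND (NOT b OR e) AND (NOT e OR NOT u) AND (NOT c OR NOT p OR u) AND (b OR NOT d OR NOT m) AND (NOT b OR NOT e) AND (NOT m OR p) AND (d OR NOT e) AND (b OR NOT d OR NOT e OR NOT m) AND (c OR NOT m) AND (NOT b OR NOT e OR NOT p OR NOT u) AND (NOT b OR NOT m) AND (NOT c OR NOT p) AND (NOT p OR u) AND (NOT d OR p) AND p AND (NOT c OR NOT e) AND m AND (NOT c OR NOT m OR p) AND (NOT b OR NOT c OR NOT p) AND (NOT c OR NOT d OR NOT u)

The formula is unsatisfiable.

Case m = True:
  (NOT m OR p) forces p = True.
  (c OR NOT m) forces c = True.
  Clause (NOT c OR NOT p) is falsified — contradiction.
Case m = False:
  Clause (m) is falsified — contradiction.
Both cases fail, so the formula is unsatisfiable.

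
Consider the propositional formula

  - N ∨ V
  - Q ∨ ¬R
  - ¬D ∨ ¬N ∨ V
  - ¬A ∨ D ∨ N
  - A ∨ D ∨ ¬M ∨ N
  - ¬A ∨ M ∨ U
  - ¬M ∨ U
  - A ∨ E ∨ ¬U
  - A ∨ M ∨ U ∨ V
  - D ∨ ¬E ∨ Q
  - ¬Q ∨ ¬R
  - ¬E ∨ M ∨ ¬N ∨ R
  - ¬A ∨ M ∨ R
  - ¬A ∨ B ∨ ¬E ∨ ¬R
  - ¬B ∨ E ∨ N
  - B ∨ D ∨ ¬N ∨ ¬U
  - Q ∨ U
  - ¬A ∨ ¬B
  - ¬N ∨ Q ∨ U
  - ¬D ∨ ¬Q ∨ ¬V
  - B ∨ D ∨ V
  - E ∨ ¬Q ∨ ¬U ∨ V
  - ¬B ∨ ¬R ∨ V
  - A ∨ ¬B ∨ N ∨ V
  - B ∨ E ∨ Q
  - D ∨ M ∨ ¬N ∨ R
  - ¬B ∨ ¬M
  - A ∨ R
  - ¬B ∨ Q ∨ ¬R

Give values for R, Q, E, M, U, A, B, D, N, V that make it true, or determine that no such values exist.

Try R = True:
  (Q ∨ ¬R) forces Q = True.
  clause (¬Q ∨ ¬R) is falsified — backtrack.
So R = False.
  then (A ∨ R) forces A = True.
  then (¬A ∨ M ∨ R) forces M = True.
  then (¬A ∨ ¬B) forces B = False.
  then (¬M ∨ U) forces U = True.
Set Q = False.
  then (B ∨ E ∨ Q) forces E = True.
  then (D ∨ ¬E ∨ Q) forces D = True.
Set N = True.
  then (¬D ∨ ¬N ∨ V) forces V = True.
All clauses satisfied.

R = False; Q = False; E = True; M = True; U = True; A = True; B = False; D = True; N = True; V = True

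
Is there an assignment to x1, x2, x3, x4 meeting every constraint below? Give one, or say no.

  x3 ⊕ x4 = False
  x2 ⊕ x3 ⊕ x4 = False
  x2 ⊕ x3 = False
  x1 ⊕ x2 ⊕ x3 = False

x1: False; x2: False; x3: False; x4: False

x3 ⊕ x4 = F ⊕ F = False ✓
x2 ⊕ x3 ⊕ x4 = F ⊕ F ⊕ F = False ✓
x2 ⊕ x3 = F ⊕ F = False ✓
x1 ⊕ x2 ⊕ x3 = F ⊕ F ⊕ F = False ✓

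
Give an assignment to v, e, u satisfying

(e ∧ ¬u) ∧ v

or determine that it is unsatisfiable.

v = True; e = True; u = False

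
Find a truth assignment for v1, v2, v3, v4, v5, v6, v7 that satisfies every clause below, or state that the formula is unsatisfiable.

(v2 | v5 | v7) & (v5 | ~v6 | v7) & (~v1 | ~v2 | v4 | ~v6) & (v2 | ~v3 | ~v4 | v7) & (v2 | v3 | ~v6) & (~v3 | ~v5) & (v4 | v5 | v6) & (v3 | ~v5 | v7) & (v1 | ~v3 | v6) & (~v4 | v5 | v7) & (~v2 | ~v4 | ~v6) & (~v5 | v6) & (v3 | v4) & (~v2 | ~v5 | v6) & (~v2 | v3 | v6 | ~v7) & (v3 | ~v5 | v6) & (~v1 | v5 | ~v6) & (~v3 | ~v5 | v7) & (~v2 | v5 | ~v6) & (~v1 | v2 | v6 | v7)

Set v1 = True.
Set v2 = True.
Try v3 = False:
  (v3 | v4) forces v4 = True.
  (~v2 | ~v4 | ~v6) forces v6 = False.
  (~v5 | v6) forces v5 = False.
  (~v4 | v5 | v7) forces v7 = True.
  clause (~v2 | v3 | v6 | ~v7) is falsified — backtrack.
So v3 = True.
  then (~v3 | ~v5) forces v5 = False.
  then (~v1 | v5 | ~v6) forces v6 = False.
  then (v4 | v5 | v6) forces v4 = True.
  then (~v4 | v5 | v7) forces v7 = True.
All clauses satisfied.

v1 = True, v2 = True, v3 = True, v4 = True, v5 = False, v6 = False, v7 = True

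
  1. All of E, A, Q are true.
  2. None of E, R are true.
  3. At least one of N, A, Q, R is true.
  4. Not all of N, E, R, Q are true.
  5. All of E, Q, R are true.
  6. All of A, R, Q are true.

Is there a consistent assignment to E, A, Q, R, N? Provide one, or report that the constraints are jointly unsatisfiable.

Case E = True:
  Constraint (2) is violated (E=T) — contradiction.
Case E = False:
  Constraint (1) is violated (E=F) — contradiction.
Both cases fail — unsatisfiable.

The formula is unsatisfiable.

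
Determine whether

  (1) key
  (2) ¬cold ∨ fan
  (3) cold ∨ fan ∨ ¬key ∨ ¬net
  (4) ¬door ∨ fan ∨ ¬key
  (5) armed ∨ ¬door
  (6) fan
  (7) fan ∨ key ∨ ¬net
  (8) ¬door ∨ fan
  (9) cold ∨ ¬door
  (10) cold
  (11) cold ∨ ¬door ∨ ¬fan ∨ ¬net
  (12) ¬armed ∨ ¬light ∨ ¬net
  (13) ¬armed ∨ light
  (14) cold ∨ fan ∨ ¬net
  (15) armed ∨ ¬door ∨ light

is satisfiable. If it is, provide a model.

Unit clause (key) forces key = True.
Unit clause (fan) forces fan = True.
Unit clause (cold) forces cold = True.
Set net = False.
Set light = True.
Set armed = False.
  then (armed ∨ ¬door) forces door = False.
All clauses satisfied.

net = False, fan = True, light = True, key = True, armed = False, cold = True, door = False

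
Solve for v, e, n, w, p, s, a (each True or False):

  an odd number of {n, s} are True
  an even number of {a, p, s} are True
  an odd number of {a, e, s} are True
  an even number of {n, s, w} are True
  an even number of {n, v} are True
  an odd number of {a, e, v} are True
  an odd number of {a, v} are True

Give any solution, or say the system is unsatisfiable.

Adding constraints 1, 3, 5, 6 mod 2: every variable appears an even number of times on the left, so the left side is 0.
But the right sides sum to 1 (mod 2). 0 ≠ 1 — the system is inconsistent.

Unsatisfiable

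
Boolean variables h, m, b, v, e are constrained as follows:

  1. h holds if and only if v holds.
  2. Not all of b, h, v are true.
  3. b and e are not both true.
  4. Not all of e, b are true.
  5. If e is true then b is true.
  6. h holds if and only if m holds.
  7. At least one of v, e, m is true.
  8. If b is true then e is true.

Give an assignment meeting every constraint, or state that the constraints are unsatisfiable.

h=T; m=T; b=F; v=T; e=F

  (1) h=T, v=T — same ✓
  (2) {b, h, v}: 2/3 true — not all ✓
  (3) b=F, e=F — not both ✓
  (4) {e, b}: 0/2 true — not all ✓
  (5) e=F ⇒ b: vacuous ✓
  (6) h=T, m=T — same ✓
  (7) {v, e, m}: 2 true — at least one ✓
  (8) b=F ⇒ e: vacuous ✓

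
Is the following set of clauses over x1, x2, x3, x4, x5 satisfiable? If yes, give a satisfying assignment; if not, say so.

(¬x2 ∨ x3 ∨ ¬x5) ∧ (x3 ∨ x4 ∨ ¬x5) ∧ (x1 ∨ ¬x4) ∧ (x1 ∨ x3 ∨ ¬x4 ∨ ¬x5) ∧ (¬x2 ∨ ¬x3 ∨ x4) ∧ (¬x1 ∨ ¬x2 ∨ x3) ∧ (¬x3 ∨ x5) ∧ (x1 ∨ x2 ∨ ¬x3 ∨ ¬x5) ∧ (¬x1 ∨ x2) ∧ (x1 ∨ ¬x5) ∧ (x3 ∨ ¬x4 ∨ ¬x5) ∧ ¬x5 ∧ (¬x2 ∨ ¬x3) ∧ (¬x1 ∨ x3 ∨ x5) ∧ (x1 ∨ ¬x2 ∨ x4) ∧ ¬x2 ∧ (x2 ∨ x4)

The formula is unsatisfiable.

Case x2 = True:
  Clause (¬x2) is falsified — contradiction.
Case x2 = False:
  (¬x1 ∨ x2) forces x1 = False.
  (x1 ∨ ¬x4) forces x4 = False.
  Clause (x2 ∨ x4) is falsified — contradiction.
Both cases fail, so the formula is unsatisfiable.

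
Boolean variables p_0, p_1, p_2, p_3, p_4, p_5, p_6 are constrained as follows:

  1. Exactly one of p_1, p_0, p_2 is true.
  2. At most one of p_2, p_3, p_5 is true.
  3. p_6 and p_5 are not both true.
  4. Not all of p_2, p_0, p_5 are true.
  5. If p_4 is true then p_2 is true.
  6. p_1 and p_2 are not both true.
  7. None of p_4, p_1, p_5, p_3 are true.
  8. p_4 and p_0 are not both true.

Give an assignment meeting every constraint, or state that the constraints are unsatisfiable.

p_0: False, p_1: False, p_2: True, p_3: False, p_4: False, p_5: False, p_6: False

  (1) {p_1, p_0, p_2}: 1 true — exactly one ✓
  (2) {p_2, p_3, p_5}: 1 true — at most one ✓
  (3) p_6=F, p_5=F — not both ✓
  (4) {p_2, p_0, p_5}: 1/3 true — not all ✓
  (5) p_4=F ⇒ p_2: vacuous ✓
  (6) p_1=F, p_2=T — not both ✓
  (7) {p_4, p_1, p_5, p_3}: 0 true — none ✓
  (8) p_4=F, p_0=F — not both ✓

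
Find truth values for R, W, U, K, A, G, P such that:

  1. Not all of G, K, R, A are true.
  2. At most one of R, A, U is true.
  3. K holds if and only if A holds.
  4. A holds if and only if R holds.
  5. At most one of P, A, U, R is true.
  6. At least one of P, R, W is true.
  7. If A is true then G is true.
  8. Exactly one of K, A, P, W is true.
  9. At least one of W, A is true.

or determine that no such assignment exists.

R: False, W: True, U: False, K: False, A: False, G: True, P: False

  (1) {G, K, R, A}: 1/4 true — not all ✓
  (2) {R, A, U}: 0 true — at most one ✓
  (3) K=F, A=F — same ✓
  (4) A=F, R=F — same ✓
  (5) {P, A, U, R}: 0 true — at most one ✓
  (6) {P, R, W}: 1 true — at least one ✓
  (7) A=F ⇒ G: vacuous ✓
  (8) {K, A, P, W}: 1 true — exactly one ✓
  (9) {W, A}: 1 true — at least one ✓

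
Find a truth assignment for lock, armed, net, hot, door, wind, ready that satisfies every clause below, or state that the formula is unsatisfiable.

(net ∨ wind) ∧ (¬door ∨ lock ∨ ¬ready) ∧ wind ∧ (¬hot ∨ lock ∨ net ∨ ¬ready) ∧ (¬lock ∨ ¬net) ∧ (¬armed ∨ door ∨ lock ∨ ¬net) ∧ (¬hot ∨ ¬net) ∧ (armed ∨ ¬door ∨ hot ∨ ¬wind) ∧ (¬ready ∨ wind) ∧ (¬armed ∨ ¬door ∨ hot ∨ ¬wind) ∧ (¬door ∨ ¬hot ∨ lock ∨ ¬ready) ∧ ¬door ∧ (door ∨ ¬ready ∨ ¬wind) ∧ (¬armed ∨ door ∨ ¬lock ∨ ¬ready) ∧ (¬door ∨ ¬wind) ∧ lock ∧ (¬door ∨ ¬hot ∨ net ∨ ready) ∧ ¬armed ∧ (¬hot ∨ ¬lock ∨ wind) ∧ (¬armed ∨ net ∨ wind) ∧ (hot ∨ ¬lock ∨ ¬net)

Unit clause (wind) forces wind = True.
Unit clause (¬door) forces door = False.
In (door ∨ ¬ready ∨ ¬wind) only ¬ready is left, so ready = False.
Unit clause (lock) forces lock = True.
Unit clause (¬armed) forces armed = False.
In (¬lock ∨ ¬net) only ¬net is left, so net = False.
Set hot = False.
All clauses satisfied.

lock=T; armed=F; net=F; hot=F; door=F; wind=T; ready=F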